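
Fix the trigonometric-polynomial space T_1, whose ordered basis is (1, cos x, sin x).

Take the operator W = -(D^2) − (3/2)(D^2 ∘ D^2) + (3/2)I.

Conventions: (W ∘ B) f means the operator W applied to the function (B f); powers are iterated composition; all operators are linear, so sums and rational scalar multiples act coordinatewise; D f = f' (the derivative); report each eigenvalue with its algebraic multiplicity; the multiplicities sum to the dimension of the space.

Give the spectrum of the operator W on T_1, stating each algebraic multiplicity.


λ = 1 (multiplicity 2), λ = 3/2 (multiplicity 1)

image of 1: 3/2
image of cos x: cos x
image of sin x: sin x
the matrix is diagonal; its diagonal is (3/2, 1, 1)
for a triangular matrix the eigenvalues are the diagonal entries, with algebraic multiplicity their repetition count


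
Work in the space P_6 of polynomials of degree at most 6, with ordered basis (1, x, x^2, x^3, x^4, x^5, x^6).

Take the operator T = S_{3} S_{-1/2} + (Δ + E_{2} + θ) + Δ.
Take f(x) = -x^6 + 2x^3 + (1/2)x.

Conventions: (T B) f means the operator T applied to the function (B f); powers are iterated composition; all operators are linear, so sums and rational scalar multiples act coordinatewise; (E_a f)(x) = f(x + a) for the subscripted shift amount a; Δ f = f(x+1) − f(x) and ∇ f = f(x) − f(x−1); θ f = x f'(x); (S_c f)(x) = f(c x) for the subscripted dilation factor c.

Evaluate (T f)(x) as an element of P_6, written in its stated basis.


S_{-1/2} f = -(1/64)x^6 - (1/4)x^3 - (1/4)x
S_{3} S_{-1/2} f = -(729/64)x^6 - (27/4)x^3 - (3/4)x
Δ f = -6x^5 - 15x^4 - 20x^3 - 9x^2 + 3/2
E_{2} f = -x^6 - 12x^5 - 60x^4 - 158x^3 - 228x^2 - (335/2)x - 47
θ f = -6x^6 + 6x^3 + (1/2)x
(Δ + E_{2} + θ) f = -7x^6 - 18x^5 - 75x^4 - 172x^3 - 237x^2 - 167x - 91/2
Δ f = -6x^5 - 15x^4 - 20x^3 - 9x^2 + 3/2
(S_{3} S_{-1/2} + (Δ + E_{2} + θ) + Δ) f = -(1177/64)x^6 - 24x^5 - 90x^4 - (795/4)x^3 - 246x^2 - (671/4)x - 44

g(x) = -(1177/64)x^6 - 24x^5 - 90x^4 - (795/4)x^3 - 246x^2 - (671/4)x - 44


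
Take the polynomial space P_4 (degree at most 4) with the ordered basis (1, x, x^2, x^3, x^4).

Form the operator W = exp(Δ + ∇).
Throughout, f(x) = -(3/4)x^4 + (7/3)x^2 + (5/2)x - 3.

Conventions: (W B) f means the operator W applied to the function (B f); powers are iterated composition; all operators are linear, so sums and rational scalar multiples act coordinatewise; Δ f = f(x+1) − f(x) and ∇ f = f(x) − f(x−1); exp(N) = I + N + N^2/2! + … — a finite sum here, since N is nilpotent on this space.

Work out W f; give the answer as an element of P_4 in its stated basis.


order-1 term: -6x^3 + (10/3)x + 5
order-2 term: -18x^2 - 8/3
order-3 term: -24x
order-4 term: -12
the series for exp(Δ + ∇) f terminates at order 4
exp(Δ + ∇) f = -(3/4)x^4 - 6x^3 - (47/3)x^2 - (109/6)x - 38/3

the result is g(x) = -(3/4)x^4 - 6x^3 - (47/3)x^2 - (109/6)x - 38/3


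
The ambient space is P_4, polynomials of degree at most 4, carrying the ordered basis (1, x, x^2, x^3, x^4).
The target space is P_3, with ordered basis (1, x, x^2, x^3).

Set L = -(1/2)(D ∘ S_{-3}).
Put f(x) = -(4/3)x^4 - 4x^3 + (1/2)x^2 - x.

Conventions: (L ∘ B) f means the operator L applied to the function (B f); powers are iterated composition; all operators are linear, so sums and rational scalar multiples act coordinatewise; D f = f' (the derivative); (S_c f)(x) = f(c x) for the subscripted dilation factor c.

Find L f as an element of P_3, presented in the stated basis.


S_{-3} f = -108x^4 + 108x^3 + (9/2)x^2 + 3x
D S_{-3} f = -432x^3 + 324x^2 + 9x + 3
(-(1/2)(D ∘ S_{-3})) f = 216x^3 - 162x^2 - (9/2)x - 3/2

the image equals g(x) = 216x^3 - 162x^2 - (9/2)x - 3/2


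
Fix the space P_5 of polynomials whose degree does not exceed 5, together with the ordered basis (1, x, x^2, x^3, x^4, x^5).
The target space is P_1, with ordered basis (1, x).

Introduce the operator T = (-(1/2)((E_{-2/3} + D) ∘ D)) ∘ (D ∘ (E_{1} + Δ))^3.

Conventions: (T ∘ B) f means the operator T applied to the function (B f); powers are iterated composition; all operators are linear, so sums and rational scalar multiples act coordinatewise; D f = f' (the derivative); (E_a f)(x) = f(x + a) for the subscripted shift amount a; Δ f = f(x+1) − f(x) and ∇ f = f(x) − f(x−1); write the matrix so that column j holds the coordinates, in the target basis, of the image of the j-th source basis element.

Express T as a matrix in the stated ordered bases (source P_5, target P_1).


image of 1: 0
image of x: 0
image of x^2: 0
image of x^3: 0
image of x^4: -12
image of x^5: -60x - 380
each image's coordinates form column j of the matrix

the matrix is [[0, 0, 0, 0, -12, -380]; [0, 0, 0, 0, 0, -60]] (rows listed top to bottom)


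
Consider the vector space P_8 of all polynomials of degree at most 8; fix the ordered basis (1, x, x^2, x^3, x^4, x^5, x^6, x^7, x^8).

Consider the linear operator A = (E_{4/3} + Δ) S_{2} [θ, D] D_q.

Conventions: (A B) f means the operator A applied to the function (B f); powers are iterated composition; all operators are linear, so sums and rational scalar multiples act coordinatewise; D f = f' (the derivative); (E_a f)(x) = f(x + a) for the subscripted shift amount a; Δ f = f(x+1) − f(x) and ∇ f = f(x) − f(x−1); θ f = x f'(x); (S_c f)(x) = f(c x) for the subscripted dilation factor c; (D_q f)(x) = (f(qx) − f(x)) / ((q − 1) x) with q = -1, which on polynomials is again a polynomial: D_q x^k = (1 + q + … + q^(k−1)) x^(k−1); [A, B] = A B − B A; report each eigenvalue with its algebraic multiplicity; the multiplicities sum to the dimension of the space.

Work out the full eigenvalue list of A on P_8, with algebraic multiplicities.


image of 1: 0
image of x: 0
image of x^2: 0
image of x^3: -4x - 28/3
image of x^4: 0
image of x^5: -32x^3 - 224x^2 - (800/3)x - 2912/27
image of x^6: 0
image of x^7: -192x^5 - 2240x^4 - (16000/3)x^3 - (58240/9)x^2 - (107840/27)x - 81088/81
image of x^8: 0
the matrix is upper triangular; its diagonal is (0, 0, 0, 0, 0, 0, 0, 0, 0)
for a triangular matrix the eigenvalues are the diagonal entries, with algebraic multiplicity their repetition count

λ = 0 (multiplicity 9)


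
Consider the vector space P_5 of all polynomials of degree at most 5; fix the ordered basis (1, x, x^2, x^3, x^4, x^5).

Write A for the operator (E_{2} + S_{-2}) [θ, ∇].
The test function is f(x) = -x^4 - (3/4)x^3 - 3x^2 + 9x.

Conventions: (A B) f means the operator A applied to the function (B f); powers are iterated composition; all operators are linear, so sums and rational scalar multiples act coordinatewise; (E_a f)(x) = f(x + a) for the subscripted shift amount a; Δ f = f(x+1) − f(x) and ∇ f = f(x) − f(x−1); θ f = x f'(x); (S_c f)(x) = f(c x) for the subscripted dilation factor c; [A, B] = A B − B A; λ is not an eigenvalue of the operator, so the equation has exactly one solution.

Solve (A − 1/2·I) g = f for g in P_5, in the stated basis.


g(x) = 2x^4 + (227/2)x^3 - 3255x^2 - 17076x + 66942

write g with unknown coordinates in the stated basis and equate coefficients in (A − 1/2·I) g = f
solving from the highest basis element down gives g = 2x^4 + (227/2)x^3 - 3255x^2 - 17076x + 66942
check: A g = 56x^3 - (3261/2)x^2 - 8529x + 33471
so A g − 1/2·g = -x^4 - (3/4)x^3 - 3x^2 + 9x = f ✓


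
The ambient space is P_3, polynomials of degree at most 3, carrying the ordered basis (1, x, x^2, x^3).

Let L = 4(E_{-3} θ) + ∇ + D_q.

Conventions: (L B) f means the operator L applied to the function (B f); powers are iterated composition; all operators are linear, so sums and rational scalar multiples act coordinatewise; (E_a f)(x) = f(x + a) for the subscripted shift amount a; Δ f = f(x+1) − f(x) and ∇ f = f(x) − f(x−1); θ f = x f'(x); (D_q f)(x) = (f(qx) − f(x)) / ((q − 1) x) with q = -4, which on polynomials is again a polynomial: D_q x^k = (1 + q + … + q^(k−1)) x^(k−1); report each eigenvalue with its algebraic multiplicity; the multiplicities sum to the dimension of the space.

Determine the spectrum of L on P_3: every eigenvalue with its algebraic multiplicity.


image of 1: 0
image of x: 4x - 10
image of x^2: 8x^2 - 49x + 71
image of x^3: 12x^3 - 92x^2 + 321x - 323
the matrix is upper triangular; its diagonal is (0, 4, 8, 12)
for a triangular matrix the eigenvalues are the diagonal entries, with algebraic multiplicity their repetition count

λ = 0 (multiplicity 1), λ = 4 (multiplicity 1), λ = 8 (multiplicity 1), λ = 12 (multiplicity 1)


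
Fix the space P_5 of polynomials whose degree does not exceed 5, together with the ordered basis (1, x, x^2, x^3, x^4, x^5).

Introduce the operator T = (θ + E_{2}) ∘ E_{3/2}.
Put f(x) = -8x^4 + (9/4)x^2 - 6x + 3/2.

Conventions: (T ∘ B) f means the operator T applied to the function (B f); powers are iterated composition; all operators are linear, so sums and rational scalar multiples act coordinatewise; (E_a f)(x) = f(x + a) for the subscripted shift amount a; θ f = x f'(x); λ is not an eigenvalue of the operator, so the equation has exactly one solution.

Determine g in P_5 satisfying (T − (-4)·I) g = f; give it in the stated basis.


write g with unknown coordinates in the stated basis and equate coefficients in (T − (-4)·I) g = f
solving from the highest basis element down gives g = -(8/9)x^4 + (32/9)x^3 + (89/28)x^2 - (3529/756)x - 17347/2160
check: T g = -(40/9)x^4 - (128/9)x^3 - (293/28)x^2 + (2395/189)x + 18157/540
so T g − (-4)·g = -8x^4 + (9/4)x^2 - 6x + 3/2 = f ✓

the image equals g(x) = -(8/9)x^4 + (32/9)x^3 + (89/28)x^2 - (3529/756)x - 17347/2160


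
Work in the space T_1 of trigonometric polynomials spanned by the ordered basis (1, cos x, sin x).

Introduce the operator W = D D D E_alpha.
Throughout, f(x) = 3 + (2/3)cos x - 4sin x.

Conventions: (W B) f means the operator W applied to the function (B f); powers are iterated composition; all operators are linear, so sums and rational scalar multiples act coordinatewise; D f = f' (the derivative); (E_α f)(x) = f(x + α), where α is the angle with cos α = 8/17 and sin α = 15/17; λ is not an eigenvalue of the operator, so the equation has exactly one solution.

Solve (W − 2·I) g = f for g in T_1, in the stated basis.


g(x) = -3/2 - (134/75)cos x + (212/75)sin x

write g with unknown coordinates in the stated basis and equate coefficients in (W − 2·I) g = f
solving from the highest basis element down gives g = -3/2 - (134/75)cos x + (212/75)sin x
check: W g = -(218/75)cos x + (124/75)sin x
so W g − 2·g = 3 + (2/3)cos x - 4sin x = f ✓


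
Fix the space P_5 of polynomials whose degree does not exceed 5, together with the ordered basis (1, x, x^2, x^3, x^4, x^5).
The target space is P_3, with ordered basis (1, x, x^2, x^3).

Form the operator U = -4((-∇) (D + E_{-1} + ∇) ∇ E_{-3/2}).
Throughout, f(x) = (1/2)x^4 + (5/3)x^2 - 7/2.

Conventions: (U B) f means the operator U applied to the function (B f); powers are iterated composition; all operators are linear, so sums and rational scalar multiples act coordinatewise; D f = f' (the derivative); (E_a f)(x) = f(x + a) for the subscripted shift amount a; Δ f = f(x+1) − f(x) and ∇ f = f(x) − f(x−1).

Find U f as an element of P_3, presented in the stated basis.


E_{-3/2} f = (1/2)x^4 - 3x^3 + (101/12)x^2 - (47/4)x + 89/32
∇ E_{-3/2} f = 2x^3 - 12x^2 + (167/6)x - 71/3
D (∇ E_{-3/2}) f = 6x^2 - 24x + 167/6
E_{-1} (∇ E_{-3/2}) f = 2x^3 - 18x^2 + (347/6)x - 131/2
∇ (∇ E_{-3/2}) f = 6x^2 - 30x + 251/6
(D + E_{-1} + ∇) (∇ E_{-3/2}) f = 2x^3 - 6x^2 + (23/6)x + 25/6
∇ (D + E_{-1} + ∇) (∇ E_{-3/2}) f = 6x^2 - 18x + 71/6
(-∇) (D + E_{-1} + ∇) (∇ E_{-3/2}) f = -6x^2 + 18x - 71/6
(-4((-∇) (D + E_{-1} + ∇) ∇ E_{-3/2})) f = 24x^2 - 72x + 142/3

the image equals g(x) = 24x^2 - 72x + 142/3


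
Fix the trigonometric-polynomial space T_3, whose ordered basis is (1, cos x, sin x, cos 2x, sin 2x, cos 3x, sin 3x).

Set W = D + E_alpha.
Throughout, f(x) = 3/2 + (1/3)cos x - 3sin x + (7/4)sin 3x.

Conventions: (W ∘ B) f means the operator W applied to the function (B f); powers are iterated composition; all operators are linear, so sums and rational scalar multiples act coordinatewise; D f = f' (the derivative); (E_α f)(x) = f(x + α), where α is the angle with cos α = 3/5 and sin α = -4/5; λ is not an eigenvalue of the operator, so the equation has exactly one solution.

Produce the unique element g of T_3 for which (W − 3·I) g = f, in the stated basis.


g(x) = -3/4 - (1/29)cos x + (109/87)sin x - (2317/11252)cos 3x - (861/2813)sin 3x

write g with unknown coordinates in the stated basis and equate coefficients in (W − 3·I) g = f
solving from the highest basis element down gives g = -3/4 - (1/29)cos x + (109/87)sin x - (2317/11252)cos 3x - (861/2813)sin 3x
check: W g = -3/4 + (20/87)cos x + (22/29)sin x - (6951/11252)cos 3x + (9359/11252)sin 3x
so W g − 3·g = 3/2 + (1/3)cos x - 3sin x + (7/4)sin 3x = f ✓


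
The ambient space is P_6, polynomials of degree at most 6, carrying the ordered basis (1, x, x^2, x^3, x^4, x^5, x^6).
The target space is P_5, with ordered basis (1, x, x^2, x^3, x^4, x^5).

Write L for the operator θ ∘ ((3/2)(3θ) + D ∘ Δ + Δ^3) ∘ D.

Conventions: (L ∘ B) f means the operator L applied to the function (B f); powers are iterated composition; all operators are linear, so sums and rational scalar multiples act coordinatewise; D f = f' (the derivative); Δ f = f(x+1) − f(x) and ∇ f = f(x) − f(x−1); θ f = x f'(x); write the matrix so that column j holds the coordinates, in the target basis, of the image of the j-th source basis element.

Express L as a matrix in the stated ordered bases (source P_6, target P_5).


the matrix is [[0, 0, 0, 0, 0, 0, 0]; [0, 0, 9, 0, 24, 180, 1200]; [0, 0, 0, 54, 0, 120, 1080]; [0, 0, 0, 0, 162, 0, 360]; [0, 0, 0, 0, 0, 360, 0]; [0, 0, 0, 0, 0, 0, 675]] (rows listed top to bottom)

image of 1: 0
image of x: 0
image of x^2: 9x
image of x^3: 54x^2
image of x^4: 162x^3 + 24x
image of x^5: 360x^4 + 120x^2 + 180x
image of x^6: 675x^5 + 360x^3 + 1080x^2 + 1200x
each image's coordinates form column j of the matrix


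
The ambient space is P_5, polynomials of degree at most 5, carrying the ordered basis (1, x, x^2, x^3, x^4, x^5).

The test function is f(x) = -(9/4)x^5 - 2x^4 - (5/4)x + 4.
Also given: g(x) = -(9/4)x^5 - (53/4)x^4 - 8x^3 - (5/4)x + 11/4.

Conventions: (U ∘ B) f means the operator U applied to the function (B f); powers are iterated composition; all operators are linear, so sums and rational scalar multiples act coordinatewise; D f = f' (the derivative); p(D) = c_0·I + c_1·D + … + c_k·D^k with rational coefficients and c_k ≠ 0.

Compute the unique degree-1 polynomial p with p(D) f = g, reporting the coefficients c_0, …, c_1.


c_0 = 1, c_1 = 1

D^0 f = -(9/4)x^5 - 2x^4 - (5/4)x + 4
D^1 f = -(45/4)x^4 - 8x^3 - 5/4
matching coefficients of g against c_0 f + c_1 Df + … from the top degree down determines the c_i
solution: c_0 = 1, c_1 = 1


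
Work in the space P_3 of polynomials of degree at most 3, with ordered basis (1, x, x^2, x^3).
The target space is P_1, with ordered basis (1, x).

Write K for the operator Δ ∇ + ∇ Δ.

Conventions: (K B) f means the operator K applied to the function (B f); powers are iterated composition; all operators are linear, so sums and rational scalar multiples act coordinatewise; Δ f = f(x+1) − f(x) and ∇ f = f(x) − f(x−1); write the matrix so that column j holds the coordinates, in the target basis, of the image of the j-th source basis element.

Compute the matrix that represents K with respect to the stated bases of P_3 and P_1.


image of 1: 0
image of x: 0
image of x^2: 4
image of x^3: 12x
each image's coordinates form column j of the matrix

the matrix is [[0, 0, 4, 0]; [0, 0, 0, 12]] (rows listed top to bottom)


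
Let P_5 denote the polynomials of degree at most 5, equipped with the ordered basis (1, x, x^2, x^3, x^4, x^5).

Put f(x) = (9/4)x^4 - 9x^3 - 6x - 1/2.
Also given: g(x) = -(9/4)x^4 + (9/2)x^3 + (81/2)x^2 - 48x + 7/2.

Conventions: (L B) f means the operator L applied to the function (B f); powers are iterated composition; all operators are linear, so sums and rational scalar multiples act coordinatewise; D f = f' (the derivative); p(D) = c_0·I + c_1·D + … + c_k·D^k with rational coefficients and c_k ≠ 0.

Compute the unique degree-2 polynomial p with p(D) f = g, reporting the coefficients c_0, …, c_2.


c_0 = -1, c_1 = -1/2, c_2 = 1

D^0 f = (9/4)x^4 - 9x^3 - 6x - 1/2
D^1 f = 9x^3 - 27x^2 - 6
D^2 f = 27x^2 - 54x
matching coefficients of g against c_0 f + c_1 Df + … from the top degree down determines the c_i
solution: c_0 = -1, c_1 = -1/2, c_2 = 1


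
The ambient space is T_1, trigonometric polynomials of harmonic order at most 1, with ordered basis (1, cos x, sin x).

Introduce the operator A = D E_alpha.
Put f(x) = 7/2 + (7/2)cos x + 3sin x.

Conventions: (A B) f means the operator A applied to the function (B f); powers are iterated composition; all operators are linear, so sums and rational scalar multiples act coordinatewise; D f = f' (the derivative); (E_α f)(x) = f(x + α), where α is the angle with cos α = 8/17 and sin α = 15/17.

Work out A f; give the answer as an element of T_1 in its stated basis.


the result is g(x) = -(57/34)cos x - (73/17)sin x

E_alpha f = 7/2 + (73/17)cos x - (57/34)sin x
D E_alpha f = -(57/34)cos x - (73/17)sin x


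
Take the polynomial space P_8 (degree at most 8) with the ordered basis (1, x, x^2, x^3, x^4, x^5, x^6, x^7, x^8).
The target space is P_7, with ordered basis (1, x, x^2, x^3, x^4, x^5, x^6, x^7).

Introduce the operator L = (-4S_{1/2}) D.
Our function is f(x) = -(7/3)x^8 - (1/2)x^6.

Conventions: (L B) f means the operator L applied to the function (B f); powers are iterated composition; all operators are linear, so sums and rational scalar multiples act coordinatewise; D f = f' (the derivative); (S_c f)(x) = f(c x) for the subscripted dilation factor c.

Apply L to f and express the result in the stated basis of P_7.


the result is g(x) = (7/12)x^7 + (3/8)x^5

D f = -(56/3)x^7 - 3x^5
S_{1/2} D f = -(7/48)x^7 - (3/32)x^5
(-4S_{1/2}) D f = (7/12)x^7 + (3/8)x^5


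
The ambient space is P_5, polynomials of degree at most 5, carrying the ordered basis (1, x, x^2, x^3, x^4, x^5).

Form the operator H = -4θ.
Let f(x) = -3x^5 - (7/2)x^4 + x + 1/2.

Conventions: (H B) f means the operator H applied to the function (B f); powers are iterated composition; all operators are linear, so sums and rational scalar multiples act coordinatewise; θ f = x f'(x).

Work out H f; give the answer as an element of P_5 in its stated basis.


θ f = -15x^5 - 14x^4 + x
(-4θ) f = 60x^5 + 56x^4 - 4x

g(x) = 60x^5 + 56x^4 - 4x


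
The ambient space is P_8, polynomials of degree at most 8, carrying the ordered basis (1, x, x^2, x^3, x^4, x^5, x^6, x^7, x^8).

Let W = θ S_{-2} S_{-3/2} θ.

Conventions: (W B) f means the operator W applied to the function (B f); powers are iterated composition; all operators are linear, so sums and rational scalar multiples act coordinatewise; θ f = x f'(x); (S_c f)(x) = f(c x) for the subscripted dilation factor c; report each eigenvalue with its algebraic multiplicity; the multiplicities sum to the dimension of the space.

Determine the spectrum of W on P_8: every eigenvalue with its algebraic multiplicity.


image of 1: 0
image of x: 3x
image of x^2: 36x^2
image of x^3: 243x^3
image of x^4: 1296x^4
image of x^5: 6075x^5
image of x^6: 26244x^6
image of x^7: 107163x^7
image of x^8: 419904x^8
the matrix is upper triangular; its diagonal is (0, 3, 36, 243, 1296, 6075, 26244, 107163, 419904)
for a triangular matrix the eigenvalues are the diagonal entries, with algebraic multiplicity their repetition count

λ = 0 (multiplicity 1), λ = 3 (multiplicity 1), λ = 36 (multiplicity 1), λ = 243 (multiplicity 1), λ = 1296 (multiplicity 1), λ = 6075 (multiplicity 1), λ = 26244 (multiplicity 1), λ = 107163 (multiplicity 1), λ = 419904 (multiplicity 1)


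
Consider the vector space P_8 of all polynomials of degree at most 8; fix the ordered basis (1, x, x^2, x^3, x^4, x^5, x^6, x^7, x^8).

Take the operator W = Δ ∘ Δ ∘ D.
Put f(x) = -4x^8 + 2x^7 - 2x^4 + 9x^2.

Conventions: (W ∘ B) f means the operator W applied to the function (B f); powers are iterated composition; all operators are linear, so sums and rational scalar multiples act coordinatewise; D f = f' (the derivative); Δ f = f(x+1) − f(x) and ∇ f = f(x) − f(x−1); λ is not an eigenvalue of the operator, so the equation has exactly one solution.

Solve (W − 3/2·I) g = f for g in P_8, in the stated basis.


the result is g(x) = (8/3)x^8 - (4/3)x^7 + (1792/3)x^5 + (8404/3)x^4 + (56000/9)x^3 + (94622/3)x^2 + (878944/9)x + 98992

write g with unknown coordinates in the stated basis and equate coefficients in (W − 3/2·I) g = f
solving from the highest basis element down gives g = (8/3)x^8 - (4/3)x^7 + (1792/3)x^5 + (8404/3)x^4 + (56000/9)x^3 + (94622/3)x^2 + (878944/9)x + 98992
check: W g = 896x^5 + 4200x^4 + (28000/3)x^3 + 47320x^2 + (439472/3)x + 148488
so W g − 3/2·g = -4x^8 + 2x^7 - 2x^4 + 9x^2 = f ✓


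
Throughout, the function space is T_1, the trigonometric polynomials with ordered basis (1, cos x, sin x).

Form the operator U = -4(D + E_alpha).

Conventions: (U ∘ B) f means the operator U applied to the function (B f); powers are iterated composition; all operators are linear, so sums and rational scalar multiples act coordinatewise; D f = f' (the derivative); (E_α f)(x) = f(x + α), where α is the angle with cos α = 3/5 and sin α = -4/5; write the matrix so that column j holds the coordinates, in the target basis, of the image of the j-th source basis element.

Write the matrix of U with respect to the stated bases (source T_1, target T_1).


the matrix is [[-4, 0, 0]; [0, -12/5, -4/5]; [0, 4/5, -12/5]] (rows listed top to bottom)

image of 1: -4
image of cos x: -(12/5)cos x + (4/5)sin x
image of sin x: -(4/5)cos x - (12/5)sin x
each image's coordinates form column j of the matrix


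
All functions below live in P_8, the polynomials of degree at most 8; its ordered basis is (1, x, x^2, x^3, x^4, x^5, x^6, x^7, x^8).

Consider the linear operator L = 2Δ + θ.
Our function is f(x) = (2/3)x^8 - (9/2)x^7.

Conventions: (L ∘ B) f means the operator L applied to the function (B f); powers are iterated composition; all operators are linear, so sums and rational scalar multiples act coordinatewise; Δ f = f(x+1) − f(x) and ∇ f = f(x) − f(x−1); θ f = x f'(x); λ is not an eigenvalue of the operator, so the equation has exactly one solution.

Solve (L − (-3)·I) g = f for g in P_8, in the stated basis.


the result is g(x) = (2/33)x^8 - (361/660)x^7 + (469/990)x^6 + (21/16)x^5 + (31/88)x^4 - (6541/2376)x^3 - (8507/4950)x^2 + (167347/79200)x + 33569/71280

write g with unknown coordinates in the stated basis and equate coefficients in (L − (-3)·I) g = f
solving from the highest basis element down gives g = (2/33)x^8 - (361/660)x^7 + (469/990)x^6 + (21/16)x^5 + (31/88)x^4 - (6541/2376)x^3 - (8507/4950)x^2 + (167347/79200)x + 33569/71280
check: L g = (16/33)x^8 - (629/220)x^7 - (469/330)x^6 - (63/16)x^5 - (93/88)x^4 + (6541/792)x^3 + (8507/1650)x^2 - (167347/26400)x - 33569/23760
so L g − (-3)·g = (2/3)x^8 - (9/2)x^7 = f ✓


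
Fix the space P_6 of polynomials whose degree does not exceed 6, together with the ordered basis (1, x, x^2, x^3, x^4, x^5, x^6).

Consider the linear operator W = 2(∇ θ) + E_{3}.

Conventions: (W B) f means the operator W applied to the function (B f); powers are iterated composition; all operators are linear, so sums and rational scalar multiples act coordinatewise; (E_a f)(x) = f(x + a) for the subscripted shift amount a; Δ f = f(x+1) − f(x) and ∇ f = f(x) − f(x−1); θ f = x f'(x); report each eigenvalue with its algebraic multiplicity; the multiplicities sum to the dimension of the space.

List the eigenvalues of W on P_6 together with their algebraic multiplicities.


λ = 1 (multiplicity 7)

image of 1: 1
image of x: x + 5
image of x^2: x^2 + 14x + 5
image of x^3: x^3 + 27x^2 + 9x + 33
image of x^4: x^4 + 44x^3 + 6x^2 + 140x + 73
image of x^5: x^5 + 65x^4 - 10x^3 + 370x^2 + 355x + 253
image of x^6: x^6 + 90x^5 - 45x^4 + 780x^3 + 1035x^2 + 1530x + 717
the matrix is upper triangular; its diagonal is (1, 1, 1, 1, 1, 1, 1)
for a triangular matrix the eigenvalues are the diagonal entries, with algebraic multiplicity their repetition count


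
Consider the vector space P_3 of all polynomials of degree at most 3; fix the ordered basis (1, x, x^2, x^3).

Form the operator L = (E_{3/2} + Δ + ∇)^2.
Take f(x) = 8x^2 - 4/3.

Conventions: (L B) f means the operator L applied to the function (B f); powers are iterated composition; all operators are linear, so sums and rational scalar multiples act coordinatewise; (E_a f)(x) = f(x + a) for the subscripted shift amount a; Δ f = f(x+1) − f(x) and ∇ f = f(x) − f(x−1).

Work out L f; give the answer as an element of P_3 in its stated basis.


the image equals g(x) = 8x^2 + 112x + 692/3

E_{3/2} f = 8x^2 + 24x + 50/3
Δ f = 16x + 8
∇ f = 16x - 8
(E_{3/2} + Δ + ∇) f = 8x^2 + 56x + 50/3
E_{3/2} (E_{3/2} + Δ + ∇) f = 8x^2 + 80x + 356/3
Δ (E_{3/2} + Δ + ∇) f = 16x + 64
∇ (E_{3/2} + Δ + ∇) f = 16x + 48
(E_{3/2} + Δ + ∇) (E_{3/2} + Δ + ∇) f = 8x^2 + 112x + 692/3


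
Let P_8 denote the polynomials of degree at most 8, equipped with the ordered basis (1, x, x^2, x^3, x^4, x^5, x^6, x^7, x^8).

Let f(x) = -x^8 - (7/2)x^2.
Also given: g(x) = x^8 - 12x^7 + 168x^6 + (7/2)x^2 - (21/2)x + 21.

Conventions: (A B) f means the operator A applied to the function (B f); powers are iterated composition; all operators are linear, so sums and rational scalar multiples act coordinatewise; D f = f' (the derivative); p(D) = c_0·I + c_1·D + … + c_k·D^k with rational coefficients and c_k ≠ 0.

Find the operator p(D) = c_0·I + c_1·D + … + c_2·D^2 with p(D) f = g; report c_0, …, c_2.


D^0 f = -x^8 - (7/2)x^2
D^1 f = -8x^7 - 7x
D^2 f = -56x^6 - 7
matching coefficients of g against c_0 f + c_1 Df + … from the top degree down determines the c_i
solution: c_0 = -1, c_1 = 3/2, c_2 = -3

p(D) = -I + (3/2)·D − 3·D^2, i.e. c_0 = -1, c_1 = 3/2, c_2 = -3


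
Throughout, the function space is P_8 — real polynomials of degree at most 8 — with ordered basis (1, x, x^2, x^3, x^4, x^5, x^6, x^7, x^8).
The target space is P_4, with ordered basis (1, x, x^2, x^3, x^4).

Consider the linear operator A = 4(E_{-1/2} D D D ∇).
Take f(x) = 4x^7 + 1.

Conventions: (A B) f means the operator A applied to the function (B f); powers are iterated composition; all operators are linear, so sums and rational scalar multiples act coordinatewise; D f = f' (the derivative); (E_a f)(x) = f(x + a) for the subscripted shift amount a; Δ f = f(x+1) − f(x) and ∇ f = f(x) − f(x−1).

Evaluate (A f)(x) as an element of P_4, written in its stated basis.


∇ f = 28x^6 - 84x^5 + 140x^4 - 140x^3 + 84x^2 - 28x + 4
D ∇ f = 168x^5 - 420x^4 + 560x^3 - 420x^2 + 168x - 28
D (D ∇) f = 840x^4 - 1680x^3 + 1680x^2 - 840x + 168
D D (D ∇) f = 3360x^3 - 5040x^2 + 3360x - 840
E_{-1/2} D D (D ∇) f = 3360x^3 - 10080x^2 + 10920x - 4200
(4(E_{-1/2} D D D ∇)) f = 13440x^3 - 40320x^2 + 43680x - 16800

the result is g(x) = 13440x^3 - 40320x^2 + 43680x - 16800


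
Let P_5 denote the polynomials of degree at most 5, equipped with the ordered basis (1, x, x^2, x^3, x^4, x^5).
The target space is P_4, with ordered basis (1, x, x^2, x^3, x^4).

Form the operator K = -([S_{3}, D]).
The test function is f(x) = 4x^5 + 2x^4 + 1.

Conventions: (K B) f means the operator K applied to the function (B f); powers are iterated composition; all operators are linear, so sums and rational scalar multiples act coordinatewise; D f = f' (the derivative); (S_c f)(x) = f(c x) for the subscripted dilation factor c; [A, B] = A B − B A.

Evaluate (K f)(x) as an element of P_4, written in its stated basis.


D f = 20x^4 + 8x^3
S_{3} D f = 1620x^4 + 216x^3
S_{3} f = 972x^5 + 162x^4 + 1
D S_{3} f = 4860x^4 + 648x^3
[S_{3}, D] f = -3240x^4 - 432x^3
(-([S_{3}, D])) f = 3240x^4 + 432x^3

g(x) = 3240x^4 + 432x^3


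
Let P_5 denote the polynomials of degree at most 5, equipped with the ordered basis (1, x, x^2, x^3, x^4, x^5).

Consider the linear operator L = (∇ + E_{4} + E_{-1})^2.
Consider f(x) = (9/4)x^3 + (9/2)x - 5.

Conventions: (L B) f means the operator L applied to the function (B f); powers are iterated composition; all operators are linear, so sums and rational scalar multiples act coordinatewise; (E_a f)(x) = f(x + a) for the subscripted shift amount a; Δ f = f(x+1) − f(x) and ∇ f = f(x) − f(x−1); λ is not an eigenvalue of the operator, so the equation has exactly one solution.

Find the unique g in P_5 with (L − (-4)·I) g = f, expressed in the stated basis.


the result is g(x) = (9/32)x^3 - (27/16)x^2 - (45/16)x + 11/4

write g with unknown coordinates in the stated basis and equate coefficients in (L − (-4)·I) g = f
solving from the highest basis element down gives g = (9/32)x^3 - (27/16)x^2 - (45/16)x + 11/4
check: L g = (9/8)x^3 + (27/4)x^2 + (63/4)x - 16
so L g − (-4)·g = (9/4)x^3 + (9/2)x - 5 = f ✓


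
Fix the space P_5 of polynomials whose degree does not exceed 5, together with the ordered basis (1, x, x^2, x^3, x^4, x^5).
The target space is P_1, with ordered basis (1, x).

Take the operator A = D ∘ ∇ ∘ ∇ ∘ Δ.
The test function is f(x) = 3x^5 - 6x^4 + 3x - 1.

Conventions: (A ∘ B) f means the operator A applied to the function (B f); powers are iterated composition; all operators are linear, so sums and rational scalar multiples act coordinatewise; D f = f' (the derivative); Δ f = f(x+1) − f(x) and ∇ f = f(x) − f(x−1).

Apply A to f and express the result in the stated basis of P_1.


the image equals g(x) = 360x - 324

Δ f = 15x^4 + 6x^3 - 6x^2 - 9x
∇ Δ f = 60x^3 - 72x^2 + 30x - 12
∇ (∇ ∘ Δ) f = 180x^2 - 324x + 162
D ∇ (∇ ∘ Δ) f = 360x - 324


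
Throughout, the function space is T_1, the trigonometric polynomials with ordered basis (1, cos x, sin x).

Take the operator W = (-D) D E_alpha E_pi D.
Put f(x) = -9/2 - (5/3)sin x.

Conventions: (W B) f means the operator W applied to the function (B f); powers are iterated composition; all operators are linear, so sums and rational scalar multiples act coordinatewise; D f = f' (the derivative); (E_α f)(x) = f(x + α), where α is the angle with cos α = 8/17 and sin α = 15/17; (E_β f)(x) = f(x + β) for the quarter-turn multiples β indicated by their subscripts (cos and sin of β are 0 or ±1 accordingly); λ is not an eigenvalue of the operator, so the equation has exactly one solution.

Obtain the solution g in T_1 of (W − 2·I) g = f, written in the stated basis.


g(x) = 9/4 - (8/15)cos x + (19/15)sin x

write g with unknown coordinates in the stated basis and equate coefficients in (W − 2·I) g = f
solving from the highest basis element down gives g = 9/4 - (8/15)cos x + (19/15)sin x
check: W g = -(16/15)cos x + (13/15)sin x
so W g − 2·g = -9/2 - (5/3)sin x = f ✓


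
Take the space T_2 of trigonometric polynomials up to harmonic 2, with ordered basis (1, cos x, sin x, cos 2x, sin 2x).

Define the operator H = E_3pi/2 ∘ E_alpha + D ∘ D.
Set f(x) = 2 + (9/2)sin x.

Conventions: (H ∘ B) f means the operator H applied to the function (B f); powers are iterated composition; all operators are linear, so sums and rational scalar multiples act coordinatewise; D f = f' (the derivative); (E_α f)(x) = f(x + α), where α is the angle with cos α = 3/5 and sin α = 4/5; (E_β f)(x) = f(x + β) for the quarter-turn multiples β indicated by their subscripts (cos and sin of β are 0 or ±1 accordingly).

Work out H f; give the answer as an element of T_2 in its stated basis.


E_alpha f = 2 + (18/5)cos x + (27/10)sin x
E_3pi/2 E_alpha f = 2 - (27/10)cos x + (18/5)sin x
D f = (9/2)cos x
D D f = -(9/2)sin x
(E_3pi/2 ∘ E_alpha + D ∘ D) f = 2 - (27/10)cos x - (9/10)sin x

the result is g(x) = 2 - (27/10)cos x - (9/10)sin x


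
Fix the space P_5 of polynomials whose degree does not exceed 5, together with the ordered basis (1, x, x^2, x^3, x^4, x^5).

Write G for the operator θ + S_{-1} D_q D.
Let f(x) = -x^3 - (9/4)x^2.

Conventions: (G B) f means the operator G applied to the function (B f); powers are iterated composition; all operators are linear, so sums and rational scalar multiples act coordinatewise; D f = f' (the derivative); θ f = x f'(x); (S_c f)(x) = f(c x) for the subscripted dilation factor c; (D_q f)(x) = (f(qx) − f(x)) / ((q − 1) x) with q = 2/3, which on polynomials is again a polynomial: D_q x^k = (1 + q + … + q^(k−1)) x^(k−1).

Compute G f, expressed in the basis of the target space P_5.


θ f = -3x^3 - (9/2)x^2
D f = -3x^2 - (9/2)x
D_q D f = -5x - 9/2
S_{-1} D_q D f = 5x - 9/2
(θ + S_{-1} D_q D) f = -3x^3 - (9/2)x^2 + 5x - 9/2

g(x) = -3x^3 - (9/2)x^2 + 5x - 9/2


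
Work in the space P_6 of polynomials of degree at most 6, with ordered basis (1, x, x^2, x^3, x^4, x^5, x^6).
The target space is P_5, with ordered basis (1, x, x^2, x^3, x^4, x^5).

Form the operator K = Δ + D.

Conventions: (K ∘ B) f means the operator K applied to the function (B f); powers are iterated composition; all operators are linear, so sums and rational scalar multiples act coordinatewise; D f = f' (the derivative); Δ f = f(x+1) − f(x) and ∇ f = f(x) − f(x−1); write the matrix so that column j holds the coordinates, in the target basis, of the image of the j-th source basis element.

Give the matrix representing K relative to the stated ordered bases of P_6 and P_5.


the matrix is [[0, 2, 1, 1, 1, 1, 1]; [0, 0, 4, 3, 4, 5, 6]; [0, 0, 0, 6, 6, 10, 15]; [0, 0, 0, 0, 8, 10, 20]; [0, 0, 0, 0, 0, 10, 15]; [0, 0, 0, 0, 0, 0, 12]] (rows listed top to bottom)

image of 1: 0
image of x: 2
image of x^2: 4x + 1
image of x^3: 6x^2 + 3x + 1
image of x^4: 8x^3 + 6x^2 + 4x + 1
image of x^5: 10x^4 + 10x^3 + 10x^2 + 5x + 1
image of x^6: 12x^5 + 15x^4 + 20x^3 + 15x^2 + 6x + 1
each image's coordinates form column j of the matrix


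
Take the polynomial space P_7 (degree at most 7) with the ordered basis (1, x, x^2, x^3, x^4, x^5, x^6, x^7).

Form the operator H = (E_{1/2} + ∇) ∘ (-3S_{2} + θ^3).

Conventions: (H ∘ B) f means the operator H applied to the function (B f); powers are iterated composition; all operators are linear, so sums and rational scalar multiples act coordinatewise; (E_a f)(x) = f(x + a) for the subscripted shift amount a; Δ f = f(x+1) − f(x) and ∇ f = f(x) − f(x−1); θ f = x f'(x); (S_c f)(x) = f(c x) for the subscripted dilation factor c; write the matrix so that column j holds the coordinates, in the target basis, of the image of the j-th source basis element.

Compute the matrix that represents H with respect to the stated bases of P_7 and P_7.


the matrix is [[-3, -15/2, 3, 27/8, -15, 957/32, -189/8, -5289/128]; [0, -5, -12, -27/4, 72, -2175/16, 297/2, 18081/64]; [0, 0, -4, 27/2, -72, 1305/4, -675/2, -28413/32]; [0, 0, 0, 3, 96, -435/2, 540, 21525/16]; [0, 0, 0, 0, 16, 435/2, -270, -12915/8]; [0, 0, 0, 0, 0, 29, 216, 2583/4]; [0, 0, 0, 0, 0, 0, 24, -861/2]; [0, 0, 0, 0, 0, 0, 0, -41]] (rows listed top to bottom)

image of 1: -3
image of x: -5x - 15/2
image of x^2: -4x^2 - 12x + 3
image of x^3: 3x^3 + (27/2)x^2 - (27/4)x + 27/8
image of x^4: 16x^4 + 96x^3 - 72x^2 + 72x - 15
image of x^5: 29x^5 + (435/2)x^4 - (435/2)x^3 + (1305/4)x^2 - (2175/16)x + 957/32
image of x^6: 24x^6 + 216x^5 - 270x^4 + 540x^3 - (675/2)x^2 + (297/2)x - 189/8
image of x^7: -41x^7 - (861/2)x^6 + (2583/4)x^5 - (12915/8)x^4 + (21525/16)x^3 - (28413/32)x^2 + (18081/64)x - 5289/128
each image's coordinates form column j of the matrix


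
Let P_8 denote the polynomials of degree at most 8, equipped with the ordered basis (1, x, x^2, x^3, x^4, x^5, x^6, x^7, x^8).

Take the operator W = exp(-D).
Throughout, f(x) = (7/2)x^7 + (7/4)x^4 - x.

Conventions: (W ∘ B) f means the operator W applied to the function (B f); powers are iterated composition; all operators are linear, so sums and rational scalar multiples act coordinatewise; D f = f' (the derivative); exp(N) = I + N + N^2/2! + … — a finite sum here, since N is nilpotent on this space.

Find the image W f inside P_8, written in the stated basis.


order-1 term: -(49/2)x^6 - 7x^3 + 1
order-2 term: (147/2)x^5 + (21/2)x^2
order-3 term: -(245/2)x^4 - 7x
order-4 term: (245/2)x^3 + 7/4
order-5 term: -(147/2)x^2
order-6 term: (49/2)x
order-7 term: -7/2
the series for exp(-D) f terminates at order 7
exp(-D) f = (7/2)x^7 - (49/2)x^6 + (147/2)x^5 - (483/4)x^4 + (231/2)x^3 - 63x^2 + (33/2)x - 3/4

the result is g(x) = (7/2)x^7 - (49/2)x^6 + (147/2)x^5 - (483/4)x^4 + (231/2)x^3 - 63x^2 + (33/2)x - 3/4


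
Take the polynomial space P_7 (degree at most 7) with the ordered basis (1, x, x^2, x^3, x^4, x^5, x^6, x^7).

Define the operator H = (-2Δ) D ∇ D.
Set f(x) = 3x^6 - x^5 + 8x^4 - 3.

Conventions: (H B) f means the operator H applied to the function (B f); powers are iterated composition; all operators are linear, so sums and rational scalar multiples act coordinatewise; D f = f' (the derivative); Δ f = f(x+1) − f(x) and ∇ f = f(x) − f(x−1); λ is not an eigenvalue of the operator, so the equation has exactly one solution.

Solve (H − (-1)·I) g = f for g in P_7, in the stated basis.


write g with unknown coordinates in the stated basis and equate coefficients in (H − (-1)·I) g = f
solving from the highest basis element down gives g = 3x^6 - x^5 + 8x^4 + 2160x^2 - 240x + 741
check: H g = -2160x^2 + 240x - 744
so H g − (-1)·g = 3x^6 - x^5 + 8x^4 - 3 = f ✓

the image equals g(x) = 3x^6 - x^5 + 8x^4 + 2160x^2 - 240x + 741


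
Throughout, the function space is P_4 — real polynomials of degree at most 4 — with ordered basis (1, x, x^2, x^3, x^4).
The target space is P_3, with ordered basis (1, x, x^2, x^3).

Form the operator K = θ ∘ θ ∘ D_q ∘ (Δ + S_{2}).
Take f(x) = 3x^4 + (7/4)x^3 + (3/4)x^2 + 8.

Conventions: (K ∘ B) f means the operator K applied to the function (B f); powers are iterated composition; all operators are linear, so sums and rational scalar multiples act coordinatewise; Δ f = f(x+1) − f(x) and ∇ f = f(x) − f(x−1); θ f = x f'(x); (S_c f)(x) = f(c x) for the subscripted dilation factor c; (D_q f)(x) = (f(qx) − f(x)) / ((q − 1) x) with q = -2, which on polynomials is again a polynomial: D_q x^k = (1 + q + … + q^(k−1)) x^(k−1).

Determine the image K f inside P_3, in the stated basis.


the image equals g(x) = -2160x^3 + 312x^2 - (105/4)x

Δ f = 12x^3 + (93/4)x^2 + (75/4)x + 11/2
S_{2} f = 48x^4 + 14x^3 + 3x^2 + 8
(Δ + S_{2}) f = 48x^4 + 26x^3 + (105/4)x^2 + (75/4)x + 27/2
D_q (Δ + S_{2}) f = -240x^3 + 78x^2 - (105/4)x + 75/4
θ D_q (Δ + S_{2}) f = -720x^3 + 156x^2 - (105/4)x
θ (θ ∘ D_q) (Δ + S_{2}) f = -2160x^3 + 312x^2 - (105/4)x


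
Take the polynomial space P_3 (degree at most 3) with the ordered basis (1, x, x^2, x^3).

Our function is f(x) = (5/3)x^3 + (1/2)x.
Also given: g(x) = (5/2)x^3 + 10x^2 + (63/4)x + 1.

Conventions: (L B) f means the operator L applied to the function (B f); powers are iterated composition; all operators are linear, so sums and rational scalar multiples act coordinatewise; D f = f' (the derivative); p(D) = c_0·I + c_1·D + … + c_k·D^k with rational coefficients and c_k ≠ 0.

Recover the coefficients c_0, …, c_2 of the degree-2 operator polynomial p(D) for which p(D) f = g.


p(D) = (3/2)·I + 2·D + (3/2)·D^2, i.e. c_0 = 3/2, c_1 = 2, c_2 = 3/2

D^0 f = (5/3)x^3 + (1/2)x
D^1 f = 5x^2 + 1/2
D^2 f = 10x
matching coefficients of g against c_0 f + c_1 Df + … from the top degree down determines the c_i
solution: c_0 = 3/2, c_1 = 2, c_2 = 3/2


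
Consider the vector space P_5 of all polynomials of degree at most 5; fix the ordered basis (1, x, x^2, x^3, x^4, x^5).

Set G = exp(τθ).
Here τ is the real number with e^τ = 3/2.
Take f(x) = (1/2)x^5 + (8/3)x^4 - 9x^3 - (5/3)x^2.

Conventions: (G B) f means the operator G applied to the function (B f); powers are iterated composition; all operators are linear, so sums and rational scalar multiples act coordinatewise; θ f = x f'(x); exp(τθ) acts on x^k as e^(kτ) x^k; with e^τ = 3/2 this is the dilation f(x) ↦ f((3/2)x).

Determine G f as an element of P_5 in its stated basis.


exp(τθ) x^k = e^(kτ) x^k; with e^τ = 3/2 this sends x^k to (3/2)^k x^k
x^2 ↦ 9/4 x^2
x^3 ↦ 27/8 x^3
x^4 ↦ 81/16 x^4
x^5 ↦ 243/32 x^5
applying this coordinatewise to f: exp(τθ) f = (243/64)x^5 + (27/2)x^4 - (243/8)x^3 - (15/4)x^2

the image equals g(x) = (243/64)x^5 + (27/2)x^4 - (243/8)x^3 - (15/4)x^2
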